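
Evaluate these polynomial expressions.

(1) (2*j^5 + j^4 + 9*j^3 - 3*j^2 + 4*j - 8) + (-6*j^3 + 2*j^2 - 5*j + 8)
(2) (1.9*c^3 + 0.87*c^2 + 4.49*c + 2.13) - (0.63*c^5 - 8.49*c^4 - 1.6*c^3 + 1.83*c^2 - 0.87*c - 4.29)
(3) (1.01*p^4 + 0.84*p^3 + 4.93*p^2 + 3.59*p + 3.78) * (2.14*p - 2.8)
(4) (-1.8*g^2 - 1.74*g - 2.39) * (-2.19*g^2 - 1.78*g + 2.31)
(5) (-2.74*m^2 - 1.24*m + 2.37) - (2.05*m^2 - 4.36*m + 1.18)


(1) = 2*j^5 + j^4 + 3*j^3 - j^2 - j
(2) = -0.63*c^5 + 8.49*c^4 + 3.5*c^3 - 0.96*c^2 + 5.36*c + 6.42
(3) = 2.1614*p^5 - 1.0304*p^4 + 8.1982*p^3 - 6.1214*p^2 - 1.9628*p - 10.584
(4) = 3.942*g^4 + 7.0146*g^3 + 4.1733*g^2 + 0.2348*g - 5.5209
(5) = -4.79*m^2 + 3.12*m + 1.19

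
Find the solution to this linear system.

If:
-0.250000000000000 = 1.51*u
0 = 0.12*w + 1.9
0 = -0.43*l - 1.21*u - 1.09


Then:
l = -2.07
u = -0.17
w = -15.83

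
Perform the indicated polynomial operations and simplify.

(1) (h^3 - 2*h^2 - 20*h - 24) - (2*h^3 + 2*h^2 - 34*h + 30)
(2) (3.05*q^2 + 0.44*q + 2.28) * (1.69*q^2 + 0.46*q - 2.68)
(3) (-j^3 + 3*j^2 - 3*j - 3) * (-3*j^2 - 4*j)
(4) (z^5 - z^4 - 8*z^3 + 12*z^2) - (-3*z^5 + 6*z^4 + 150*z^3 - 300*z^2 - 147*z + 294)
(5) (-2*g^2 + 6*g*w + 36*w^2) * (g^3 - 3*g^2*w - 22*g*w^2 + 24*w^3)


(1) = -h^3 - 4*h^2 + 14*h - 54
(2) = 5.1545*q^4 + 2.1466*q^3 - 4.1184*q^2 - 0.1304*q - 6.1104
(3) = 3*j^5 - 5*j^4 - 3*j^3 + 21*j^2 + 12*j
(4) = 4*z^5 - 7*z^4 - 158*z^3 + 312*z^2 + 147*z - 294
(5) = -2*g^5 + 12*g^4*w + 62*g^3*w^2 - 288*g^2*w^3 - 648*g*w^4 + 864*w^5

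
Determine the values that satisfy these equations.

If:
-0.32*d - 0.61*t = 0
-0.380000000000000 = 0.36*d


Then:
d = -1.06
t = 0.55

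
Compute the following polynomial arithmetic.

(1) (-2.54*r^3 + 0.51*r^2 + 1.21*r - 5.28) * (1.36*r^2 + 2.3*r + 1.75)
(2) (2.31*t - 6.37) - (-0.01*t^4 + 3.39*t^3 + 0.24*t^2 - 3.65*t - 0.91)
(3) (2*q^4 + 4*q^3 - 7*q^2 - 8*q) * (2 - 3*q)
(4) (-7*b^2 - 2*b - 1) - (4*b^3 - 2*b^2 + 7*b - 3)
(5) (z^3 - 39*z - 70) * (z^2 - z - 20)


(1) = -3.4544*r^5 - 5.1484*r^4 - 1.6264*r^3 - 3.5053*r^2 - 10.0265*r - 9.24
(2) = 0.01*t^4 - 3.39*t^3 - 0.24*t^2 + 5.96*t - 5.46
(3) = -6*q^5 - 8*q^4 + 29*q^3 + 10*q^2 - 16*q
(4) = -4*b^3 - 5*b^2 - 9*b + 2
(5) = z^5 - z^4 - 59*z^3 - 31*z^2 + 850*z + 1400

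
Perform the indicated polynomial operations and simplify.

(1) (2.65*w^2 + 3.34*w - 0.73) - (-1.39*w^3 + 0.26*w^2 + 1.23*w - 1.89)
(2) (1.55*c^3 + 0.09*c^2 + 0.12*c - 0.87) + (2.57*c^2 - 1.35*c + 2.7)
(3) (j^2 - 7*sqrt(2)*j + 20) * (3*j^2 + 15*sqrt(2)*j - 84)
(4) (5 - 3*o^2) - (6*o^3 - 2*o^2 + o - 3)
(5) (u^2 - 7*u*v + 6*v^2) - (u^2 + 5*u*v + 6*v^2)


(1) = 1.39*w^3 + 2.39*w^2 + 2.11*w + 1.16
(2) = 1.55*c^3 + 2.66*c^2 - 1.23*c + 1.83
(3) = 3*j^4 - 6*sqrt(2)*j^3 - 234*j^2 + 888*sqrt(2)*j - 1680
(4) = -6*o^3 - o^2 - o + 8
(5) = -12*u*v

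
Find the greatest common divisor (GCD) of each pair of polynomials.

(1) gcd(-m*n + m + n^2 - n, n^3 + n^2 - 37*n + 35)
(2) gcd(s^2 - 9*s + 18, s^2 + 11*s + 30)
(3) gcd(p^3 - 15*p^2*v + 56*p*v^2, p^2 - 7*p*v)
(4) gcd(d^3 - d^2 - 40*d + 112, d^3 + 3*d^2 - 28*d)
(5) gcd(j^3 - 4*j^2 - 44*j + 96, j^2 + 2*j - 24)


(1) = gcd((-m + n)*(n - 1), (n - 5)*(n - 1)*(n + 7)) = n - 1
(2) = 1
(3) = p^2 - 7*p*v
(4) = d^2 + 3*d - 28
(5) = gcd((j - 8)*(j - 2)*(j + 6), (j - 4)*(j + 6)) = j + 6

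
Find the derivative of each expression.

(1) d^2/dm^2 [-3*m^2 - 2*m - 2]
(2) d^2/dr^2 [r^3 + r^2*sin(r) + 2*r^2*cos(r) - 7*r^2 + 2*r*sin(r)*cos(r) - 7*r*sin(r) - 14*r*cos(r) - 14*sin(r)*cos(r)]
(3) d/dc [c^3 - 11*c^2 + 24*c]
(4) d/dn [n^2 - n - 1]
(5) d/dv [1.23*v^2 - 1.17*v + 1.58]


(1) = -6
(2) = -r^2*sin(r) - 2*r^2*cos(r) - r*sin(r) - 4*r*sin(2*r) + 18*r*cos(r) + 6*r + 30*sin(r) + 28*sin(2*r) - 10*cos(r) + 4*cos(2*r) - 14
(3) = 3*c^2 - 22*c + 24
(4) = 2*n - 1
(5) = 2.46*v - 1.17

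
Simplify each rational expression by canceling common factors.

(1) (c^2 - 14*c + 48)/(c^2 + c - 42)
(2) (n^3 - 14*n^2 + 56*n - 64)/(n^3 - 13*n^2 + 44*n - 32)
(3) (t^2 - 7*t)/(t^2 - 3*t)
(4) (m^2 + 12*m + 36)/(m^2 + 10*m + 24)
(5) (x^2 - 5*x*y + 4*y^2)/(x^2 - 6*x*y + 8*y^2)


(1) = (c - 8)/(c + 7)
(2) = (n - 2)/(n - 1)
(3) = (t - 7)/(t - 3)
(4) = (m + 6)/(m + 4)
(5) = (x - y)/(x - 2*y)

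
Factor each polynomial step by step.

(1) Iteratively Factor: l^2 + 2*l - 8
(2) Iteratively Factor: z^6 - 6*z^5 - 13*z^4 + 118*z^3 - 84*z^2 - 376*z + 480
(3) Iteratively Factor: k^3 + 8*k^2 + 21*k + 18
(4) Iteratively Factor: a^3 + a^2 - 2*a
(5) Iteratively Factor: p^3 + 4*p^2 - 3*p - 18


(1) = (l - 2)*(l + 4)
(2) = (z - 2)*(z^5 - 4*z^4 - 21*z^3 + 76*z^2 + 68*z - 240) = (z - 2)*(z + 2)*(z^4 - 6*z^3 - 9*z^2 + 94*z - 120) = (z - 3)*(z - 2)*(z + 2)*(z^3 - 3*z^2 - 18*z + 40) = (z - 5)*(z - 3)*(z - 2)*(z + 2)*(z^2 + 2*z - 8) = (z - 5)*(z - 3)*(z - 2)*(z + 2)*(z + 4)*(z - 2)
(3) = (k + 2)*(k^2 + 6*k + 9) = (k + 2)*(k + 3)*(k + 3)
(4) = (a)*(a^2 + a - 2) = a*(a + 2)*(a - 1)
(5) = (p - 2)*(p^2 + 6*p + 9) = (p - 2)*(p + 3)*(p + 3)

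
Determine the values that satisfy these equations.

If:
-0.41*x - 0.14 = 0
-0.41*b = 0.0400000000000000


Then:
b = -0.10
x = -0.34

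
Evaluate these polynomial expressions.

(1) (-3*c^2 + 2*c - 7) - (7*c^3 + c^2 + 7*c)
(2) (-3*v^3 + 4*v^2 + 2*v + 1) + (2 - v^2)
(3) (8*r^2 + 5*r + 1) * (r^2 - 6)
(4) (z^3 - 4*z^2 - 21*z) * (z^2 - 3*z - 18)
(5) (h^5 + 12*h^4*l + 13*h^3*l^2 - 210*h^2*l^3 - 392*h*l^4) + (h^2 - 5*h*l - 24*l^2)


(1) = -7*c^3 - 4*c^2 - 5*c - 7
(2) = -3*v^3 + 3*v^2 + 2*v + 3
(3) = 8*r^4 + 5*r^3 - 47*r^2 - 30*r - 6
(4) = z^5 - 7*z^4 - 27*z^3 + 135*z^2 + 378*z
(5) = h^5 + 12*h^4*l + 13*h^3*l^2 - 210*h^2*l^3 + h^2 - 392*h*l^4 - 5*h*l - 24*l^2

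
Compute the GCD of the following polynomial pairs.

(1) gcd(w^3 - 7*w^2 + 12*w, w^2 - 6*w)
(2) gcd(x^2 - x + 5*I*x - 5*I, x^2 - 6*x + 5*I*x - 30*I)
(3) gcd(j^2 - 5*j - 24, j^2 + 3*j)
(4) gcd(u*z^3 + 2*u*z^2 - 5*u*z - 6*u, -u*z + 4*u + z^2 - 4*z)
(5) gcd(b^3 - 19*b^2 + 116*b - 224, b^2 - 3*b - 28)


(1) = gcd(w*(w - 4)*(w - 3), w*(w - 6)) = w
(2) = x + 5*I
(3) = gcd((j - 8)*(j + 3), j*(j + 3)) = j + 3
(4) = 1
(5) = gcd((b - 8)*(b - 7)*(b - 4), (b - 7)*(b + 4)) = b - 7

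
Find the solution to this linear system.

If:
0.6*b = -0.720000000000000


Then:
b = -1.20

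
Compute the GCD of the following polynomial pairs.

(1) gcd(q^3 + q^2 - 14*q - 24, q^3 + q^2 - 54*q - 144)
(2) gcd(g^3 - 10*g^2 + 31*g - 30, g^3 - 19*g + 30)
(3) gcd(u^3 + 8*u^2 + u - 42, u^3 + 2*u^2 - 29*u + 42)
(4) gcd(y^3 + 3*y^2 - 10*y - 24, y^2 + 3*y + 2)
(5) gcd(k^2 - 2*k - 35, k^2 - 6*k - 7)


(1) = q + 3
(2) = g^2 - 5*g + 6
(3) = u^2 + 5*u - 14
(4) = y + 2
(5) = k - 7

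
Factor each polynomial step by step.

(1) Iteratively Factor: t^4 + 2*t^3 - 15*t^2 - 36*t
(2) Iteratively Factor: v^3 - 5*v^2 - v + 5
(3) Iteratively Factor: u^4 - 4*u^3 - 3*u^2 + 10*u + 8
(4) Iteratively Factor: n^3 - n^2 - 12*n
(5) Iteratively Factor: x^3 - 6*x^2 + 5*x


(1) = (t)*(t^3 + 2*t^2 - 15*t - 36) = t*(t - 4)*(t^2 + 6*t + 9) = t*(t - 4)*(t + 3)*(t + 3)
(2) = (v - 5)*(v^2 - 1) = (v - 5)*(v + 1)*(v - 1)
(3) = (u + 1)*(u^3 - 5*u^2 + 2*u + 8) = (u - 2)*(u + 1)*(u^2 - 3*u - 4) = (u - 2)*(u + 1)^2*(u - 4)
(4) = (n - 4)*(n^2 + 3*n) = (n - 4)*(n + 3)*(n)
(5) = (x)*(x^2 - 6*x + 5) = x*(x - 1)*(x - 5)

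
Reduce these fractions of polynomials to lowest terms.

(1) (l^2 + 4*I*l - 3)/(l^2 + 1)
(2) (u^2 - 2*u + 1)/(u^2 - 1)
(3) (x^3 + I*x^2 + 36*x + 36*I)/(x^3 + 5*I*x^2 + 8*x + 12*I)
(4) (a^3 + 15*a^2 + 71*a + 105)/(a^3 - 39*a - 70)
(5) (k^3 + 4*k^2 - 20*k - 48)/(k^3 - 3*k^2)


(1) = (l + 3*I)/(l - I)
(2) = (u - 1)/(u + 1)
(3) = (x - 6*I)/(x - 2*I)
(4) = (a^2 + 10*a + 21)/(a^2 - 5*a - 14)
(5) = (k^3 + 4*k^2 - 20*k - 48)/(k^3 - 3*k^2)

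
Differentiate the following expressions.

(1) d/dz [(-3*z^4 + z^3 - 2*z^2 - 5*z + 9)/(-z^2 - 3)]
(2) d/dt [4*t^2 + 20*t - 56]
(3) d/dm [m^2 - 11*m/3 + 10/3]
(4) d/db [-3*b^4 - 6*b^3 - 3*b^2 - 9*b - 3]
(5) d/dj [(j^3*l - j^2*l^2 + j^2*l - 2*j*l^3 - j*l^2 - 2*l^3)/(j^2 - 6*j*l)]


(1) = (6*z^5 - z^4 + 36*z^3 - 14*z^2 + 30*z + 15)/(z^4 + 6*z^2 + 9)
(2) = 8*t + 20
(3) = 2*m - 11/3
(4) = -12*b^3 - 18*b^2 - 6*b - 9
(5) = l*(j^4 - 12*j^3*l + 8*j^2*l^2 - 5*j^2*l + 4*j*l^2 - 12*l^3)/(j^2*(j^2 - 12*j*l + 36*l^2))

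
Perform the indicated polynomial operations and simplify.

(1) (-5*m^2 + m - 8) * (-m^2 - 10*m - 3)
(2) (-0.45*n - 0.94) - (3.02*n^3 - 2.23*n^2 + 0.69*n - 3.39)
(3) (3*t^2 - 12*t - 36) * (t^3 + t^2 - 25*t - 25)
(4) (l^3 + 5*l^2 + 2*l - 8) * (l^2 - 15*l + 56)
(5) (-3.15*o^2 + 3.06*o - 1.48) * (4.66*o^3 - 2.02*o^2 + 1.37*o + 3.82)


(1) = 5*m^4 + 49*m^3 + 13*m^2 + 77*m + 24
(2) = -3.02*n^3 + 2.23*n^2 - 1.14*n + 2.45
(3) = 3*t^5 - 9*t^4 - 123*t^3 + 189*t^2 + 1200*t + 900
(4) = l^5 - 10*l^4 - 17*l^3 + 242*l^2 + 232*l - 448
(5) = -14.679*o^5 + 20.6226*o^4 - 17.3935*o^3 - 4.8512*o^2 + 9.6616*o - 5.6536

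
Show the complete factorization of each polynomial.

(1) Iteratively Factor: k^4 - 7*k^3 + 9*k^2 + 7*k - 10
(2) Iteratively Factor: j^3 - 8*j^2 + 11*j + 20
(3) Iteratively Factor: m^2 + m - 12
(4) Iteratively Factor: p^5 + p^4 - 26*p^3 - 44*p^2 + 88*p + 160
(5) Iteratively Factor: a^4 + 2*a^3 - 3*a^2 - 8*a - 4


(1) = (k + 1)*(k^3 - 8*k^2 + 17*k - 10) = (k - 1)*(k + 1)*(k^2 - 7*k + 10) = (k - 5)*(k - 1)*(k + 1)*(k - 2)
(2) = (j - 4)*(j^2 - 4*j - 5) = (j - 4)*(j + 1)*(j - 5)
(3) = (m + 4)*(m - 3)
(4) = (p + 2)*(p^4 - p^3 - 24*p^2 + 4*p + 80) = (p - 2)*(p + 2)*(p^3 + p^2 - 22*p - 40) = (p - 5)*(p - 2)*(p + 2)*(p^2 + 6*p + 8) = (p - 5)*(p - 2)*(p + 2)^2*(p + 4)
(5) = (a + 2)*(a^3 - 3*a - 2) = (a + 1)*(a + 2)*(a^2 - a - 2) = (a - 2)*(a + 1)*(a + 2)*(a + 1)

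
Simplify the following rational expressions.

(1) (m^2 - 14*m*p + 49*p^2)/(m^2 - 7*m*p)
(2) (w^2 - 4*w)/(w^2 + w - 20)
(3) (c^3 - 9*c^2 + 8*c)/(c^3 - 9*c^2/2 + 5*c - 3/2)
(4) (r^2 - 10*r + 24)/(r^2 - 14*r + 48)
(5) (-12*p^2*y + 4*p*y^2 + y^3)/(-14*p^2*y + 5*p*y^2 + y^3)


(1) = (m - 7*p)/m
(2) = w/(w + 5)
(3) = (2*c^2 - 16*c)/(2*c^2 - 7*c + 3)
(4) = (r - 4)/(r - 8)
(5) = (6*p + y)/(7*p + y)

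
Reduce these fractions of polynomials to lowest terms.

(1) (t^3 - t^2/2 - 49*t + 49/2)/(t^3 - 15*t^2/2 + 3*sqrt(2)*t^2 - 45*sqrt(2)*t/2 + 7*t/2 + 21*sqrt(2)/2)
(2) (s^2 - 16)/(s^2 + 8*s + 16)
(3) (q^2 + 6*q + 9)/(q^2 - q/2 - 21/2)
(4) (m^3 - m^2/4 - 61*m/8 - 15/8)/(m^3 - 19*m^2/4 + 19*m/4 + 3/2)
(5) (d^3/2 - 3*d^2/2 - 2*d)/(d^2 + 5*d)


(1) = (4*t + 28)/(4*t + 12*sqrt(2))
(2) = (s - 4)/(s + 4)
(3) = (2*q + 6)/(2*q - 7)
(4) = (2*m + 5)/(2*m - 4)
(5) = (d^2 - 3*d - 4)/(2*d + 10)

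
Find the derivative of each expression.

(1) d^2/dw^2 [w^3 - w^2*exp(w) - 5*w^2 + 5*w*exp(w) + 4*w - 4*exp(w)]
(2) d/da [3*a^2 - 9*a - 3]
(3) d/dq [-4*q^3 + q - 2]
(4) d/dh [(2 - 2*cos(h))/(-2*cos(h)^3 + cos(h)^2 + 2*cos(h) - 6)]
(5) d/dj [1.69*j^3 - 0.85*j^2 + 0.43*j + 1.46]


(1) = -w^2*exp(w) + w*exp(w) + 6*w + 4*exp(w) - 10
(2) = 6*a - 9
(3) = 1 - 12*q^2
(4) = 2*(4*cos(h)^3 - 7*cos(h)^2 + 2*cos(h) - 4)*sin(h)/(-2*sin(h)^2*cos(h) + sin(h)^2 + 5)^2
(5) = 5.07*j^2 - 1.7*j + 0.43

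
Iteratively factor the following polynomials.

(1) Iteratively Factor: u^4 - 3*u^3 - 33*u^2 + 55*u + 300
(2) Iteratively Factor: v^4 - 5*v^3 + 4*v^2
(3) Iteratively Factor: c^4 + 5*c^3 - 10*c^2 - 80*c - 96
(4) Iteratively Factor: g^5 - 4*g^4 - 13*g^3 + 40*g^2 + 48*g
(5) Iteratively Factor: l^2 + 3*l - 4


(1) = (u + 3)*(u^3 - 6*u^2 - 15*u + 100) = (u + 3)*(u + 4)*(u^2 - 10*u + 25) = (u - 5)*(u + 3)*(u + 4)*(u - 5)
(2) = (v)*(v^3 - 5*v^2 + 4*v) = v*(v - 1)*(v^2 - 4*v) = v^2*(v - 1)*(v - 4)
(3) = (c + 2)*(c^3 + 3*c^2 - 16*c - 48) = (c + 2)*(c + 4)*(c^2 - c - 12) = (c + 2)*(c + 3)*(c + 4)*(c - 4)
(4) = (g - 4)*(g^4 - 13*g^2 - 12*g) = (g - 4)*(g + 3)*(g^3 - 3*g^2 - 4*g) = g*(g - 4)*(g + 3)*(g^2 - 3*g - 4) = g*(g - 4)*(g + 1)*(g + 3)*(g - 4)
(5) = (l + 4)*(l - 1)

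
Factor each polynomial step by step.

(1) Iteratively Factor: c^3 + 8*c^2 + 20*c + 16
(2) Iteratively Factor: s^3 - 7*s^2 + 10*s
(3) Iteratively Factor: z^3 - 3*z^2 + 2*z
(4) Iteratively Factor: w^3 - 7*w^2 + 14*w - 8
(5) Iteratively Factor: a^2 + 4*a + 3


(1) = (c + 4)*(c^2 + 4*c + 4) = (c + 2)*(c + 4)*(c + 2)
(2) = (s - 5)*(s^2 - 2*s) = (s - 5)*(s - 2)*(s)
(3) = (z)*(z^2 - 3*z + 2) = z*(z - 1)*(z - 2)
(4) = (w - 2)*(w^2 - 5*w + 4) = (w - 2)*(w - 1)*(w - 4)
(5) = (a + 3)*(a + 1)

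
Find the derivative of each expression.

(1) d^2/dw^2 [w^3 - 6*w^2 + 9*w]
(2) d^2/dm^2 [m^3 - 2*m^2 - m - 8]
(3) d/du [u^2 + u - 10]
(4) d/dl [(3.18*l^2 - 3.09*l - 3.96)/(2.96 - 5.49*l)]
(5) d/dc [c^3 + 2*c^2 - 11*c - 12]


(1) = 6*w - 12
(2) = 6*m - 4
(3) = 2*u + 1
(4) = (-17.4582*l^2 + 18.8256*l - 30.8868)/(30.1401*l^2 - 32.5008*l + 8.7616)
(5) = 3*c^2 + 4*c - 11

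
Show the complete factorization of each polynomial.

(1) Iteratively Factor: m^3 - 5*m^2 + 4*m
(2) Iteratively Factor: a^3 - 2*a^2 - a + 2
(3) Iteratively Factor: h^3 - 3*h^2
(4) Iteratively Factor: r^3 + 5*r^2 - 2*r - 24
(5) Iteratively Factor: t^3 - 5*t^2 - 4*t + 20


(1) = (m)*(m^2 - 5*m + 4) = m*(m - 1)*(m - 4)
(2) = (a + 1)*(a^2 - 3*a + 2) = (a - 1)*(a + 1)*(a - 2)
(3) = (h - 3)*(h^2) = h*(h - 3)*(h)
(4) = (r + 4)*(r^2 + r - 6) = (r - 2)*(r + 4)*(r + 3)
(5) = (t - 2)*(t^2 - 3*t - 10) = (t - 5)*(t - 2)*(t + 2)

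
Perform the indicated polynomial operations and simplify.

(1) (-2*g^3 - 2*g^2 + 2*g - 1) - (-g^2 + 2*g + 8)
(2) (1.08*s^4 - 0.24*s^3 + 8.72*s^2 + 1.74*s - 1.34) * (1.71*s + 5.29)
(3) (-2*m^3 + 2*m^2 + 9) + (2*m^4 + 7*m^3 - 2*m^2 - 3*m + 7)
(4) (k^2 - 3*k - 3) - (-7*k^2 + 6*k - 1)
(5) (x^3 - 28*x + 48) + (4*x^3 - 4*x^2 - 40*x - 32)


(1) = -2*g^3 - g^2 - 9
(2) = 1.8468*s^5 + 5.3028*s^4 + 13.6416*s^3 + 49.1042*s^2 + 6.9132*s - 7.0886
(3) = 2*m^4 + 5*m^3 - 3*m + 16
(4) = 8*k^2 - 9*k - 2
(5) = 5*x^3 - 4*x^2 - 68*x + 16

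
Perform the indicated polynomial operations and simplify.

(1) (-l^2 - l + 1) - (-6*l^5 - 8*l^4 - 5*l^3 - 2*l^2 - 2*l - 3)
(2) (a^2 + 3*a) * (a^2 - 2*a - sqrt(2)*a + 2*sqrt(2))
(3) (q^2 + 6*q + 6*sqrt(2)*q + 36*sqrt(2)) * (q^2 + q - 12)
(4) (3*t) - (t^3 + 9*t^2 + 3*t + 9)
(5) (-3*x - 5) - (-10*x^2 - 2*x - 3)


(1) = 6*l^5 + 8*l^4 + 5*l^3 + l^2 + l + 4
(2) = a^4 - sqrt(2)*a^3 + a^3 - 6*a^2 - sqrt(2)*a^2 + 6*sqrt(2)*a
(3) = q^4 + 7*q^3 + 6*sqrt(2)*q^3 - 6*q^2 + 42*sqrt(2)*q^2 - 72*q - 36*sqrt(2)*q - 432*sqrt(2)
(4) = -t^3 - 9*t^2 - 9
(5) = 10*x^2 - x - 2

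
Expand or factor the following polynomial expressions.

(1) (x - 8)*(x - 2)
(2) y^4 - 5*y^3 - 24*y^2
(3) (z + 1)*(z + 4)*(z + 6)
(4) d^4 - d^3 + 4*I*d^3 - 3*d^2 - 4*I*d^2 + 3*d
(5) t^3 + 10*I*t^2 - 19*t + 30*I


(1) = x^2 - 10*x + 16
(2) = y^2*(y - 8)*(y + 3)
(3) = z^3 + 11*z^2 + 34*z + 24
(4) = d*(d - 1)*(d + I)*(d + 3*I)
(5) = (t - I)*(t + 5*I)*(t + 6*I)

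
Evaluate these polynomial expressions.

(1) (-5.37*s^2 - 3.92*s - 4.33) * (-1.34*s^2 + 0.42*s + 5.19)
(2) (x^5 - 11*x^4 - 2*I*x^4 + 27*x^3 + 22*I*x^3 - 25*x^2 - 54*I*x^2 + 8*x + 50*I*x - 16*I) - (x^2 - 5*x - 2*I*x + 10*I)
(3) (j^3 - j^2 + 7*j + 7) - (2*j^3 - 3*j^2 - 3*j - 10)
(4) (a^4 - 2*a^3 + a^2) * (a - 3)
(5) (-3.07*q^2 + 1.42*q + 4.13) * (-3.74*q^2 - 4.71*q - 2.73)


(1) = 7.1958*s^4 + 2.9974*s^3 - 23.7145*s^2 - 22.1634*s - 22.4727
(2) = x^5 - 11*x^4 - 2*I*x^4 + 27*x^3 + 22*I*x^3 - 26*x^2 - 54*I*x^2 + 13*x + 52*I*x - 26*I
(3) = -j^3 + 2*j^2 + 10*j + 17
(4) = a^5 - 5*a^4 + 7*a^3 - 3*a^2
(5) = 11.4818*q^4 + 9.1489*q^3 - 13.7533*q^2 - 23.3289*q - 11.2749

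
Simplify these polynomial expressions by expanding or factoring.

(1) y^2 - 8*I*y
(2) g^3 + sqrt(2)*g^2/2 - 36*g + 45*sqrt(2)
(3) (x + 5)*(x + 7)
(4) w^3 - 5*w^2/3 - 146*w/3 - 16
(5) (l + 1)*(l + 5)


(1) = y*(y - 8*I)
(2) = (g - 3*sqrt(2))*(g - 3*sqrt(2)/2)*(g + 5*sqrt(2))
(3) = x^2 + 12*x + 35
(4) = (w - 8)*(w + 1/3)*(w + 6)
(5) = l^2 + 6*l + 5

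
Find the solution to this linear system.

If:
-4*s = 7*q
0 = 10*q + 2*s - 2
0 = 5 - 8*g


Then:
g = 5/8
q = 4/13
s = -7/13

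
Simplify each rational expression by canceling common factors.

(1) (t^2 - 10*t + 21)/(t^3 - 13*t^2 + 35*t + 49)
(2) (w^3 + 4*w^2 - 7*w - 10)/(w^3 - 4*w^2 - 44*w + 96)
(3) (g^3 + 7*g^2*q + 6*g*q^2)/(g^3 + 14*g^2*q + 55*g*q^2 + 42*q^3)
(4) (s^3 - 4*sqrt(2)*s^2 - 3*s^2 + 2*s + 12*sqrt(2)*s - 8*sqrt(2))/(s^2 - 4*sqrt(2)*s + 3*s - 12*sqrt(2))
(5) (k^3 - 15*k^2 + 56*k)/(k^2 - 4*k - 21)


(1) = (t - 3)/(t^2 - 6*t - 7)
(2) = (w^2 + 6*w + 5)/(w^2 - 2*w - 48)
(3) = g/(g + 7*q)
(4) = (s^2 - 3*s + 2)/(s + 3)
(5) = (k^2 - 8*k)/(k + 3)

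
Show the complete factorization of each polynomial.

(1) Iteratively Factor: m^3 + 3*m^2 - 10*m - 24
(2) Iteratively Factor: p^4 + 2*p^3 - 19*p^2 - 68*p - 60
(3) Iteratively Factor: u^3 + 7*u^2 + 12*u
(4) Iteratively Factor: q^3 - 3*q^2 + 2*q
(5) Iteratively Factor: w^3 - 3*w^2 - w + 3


(1) = (m - 3)*(m^2 + 6*m + 8) = (m - 3)*(m + 4)*(m + 2)
(2) = (p - 5)*(p^3 + 7*p^2 + 16*p + 12) = (p - 5)*(p + 2)*(p^2 + 5*p + 6) = (p - 5)*(p + 2)*(p + 3)*(p + 2)
(3) = (u)*(u^2 + 7*u + 12) = u*(u + 3)*(u + 4)
(4) = (q)*(q^2 - 3*q + 2) = q*(q - 1)*(q - 2)
(5) = (w - 3)*(w^2 - 1) = (w - 3)*(w - 1)*(w + 1)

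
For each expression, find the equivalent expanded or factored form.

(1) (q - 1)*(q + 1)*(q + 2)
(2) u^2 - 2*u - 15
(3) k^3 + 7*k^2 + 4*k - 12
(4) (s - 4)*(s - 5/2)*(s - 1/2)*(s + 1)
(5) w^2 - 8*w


(1) = q^3 + 2*q^2 - q - 2
(2) = (u - 5)*(u + 3)
(3) = (k - 1)*(k + 2)*(k + 6)
(4) = s^4 - 6*s^3 + 25*s^2/4 + 33*s/4 - 5
(5) = w*(w - 8)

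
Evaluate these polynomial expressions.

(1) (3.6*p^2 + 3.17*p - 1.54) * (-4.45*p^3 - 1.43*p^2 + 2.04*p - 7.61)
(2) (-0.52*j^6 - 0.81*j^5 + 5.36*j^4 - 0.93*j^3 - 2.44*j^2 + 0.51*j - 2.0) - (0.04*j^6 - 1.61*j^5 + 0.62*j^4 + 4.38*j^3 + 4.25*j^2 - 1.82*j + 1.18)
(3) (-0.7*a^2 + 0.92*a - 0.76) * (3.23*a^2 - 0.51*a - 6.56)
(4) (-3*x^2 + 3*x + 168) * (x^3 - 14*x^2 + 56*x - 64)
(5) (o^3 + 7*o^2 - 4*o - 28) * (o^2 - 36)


(1) = -16.02*p^5 - 19.2545*p^4 + 9.6639*p^3 - 18.727*p^2 - 27.2653*p + 11.7194
(2) = -0.56*j^6 + 0.8*j^5 + 4.74*j^4 - 5.31*j^3 - 6.69*j^2 + 2.33*j - 3.18
(3) = -2.261*a^4 + 3.3286*a^3 + 1.668*a^2 - 5.6476*a + 4.9856
(4) = -3*x^5 + 45*x^4 - 42*x^3 - 1992*x^2 + 9216*x - 10752
(5) = o^5 + 7*o^4 - 40*o^3 - 280*o^2 + 144*o + 1008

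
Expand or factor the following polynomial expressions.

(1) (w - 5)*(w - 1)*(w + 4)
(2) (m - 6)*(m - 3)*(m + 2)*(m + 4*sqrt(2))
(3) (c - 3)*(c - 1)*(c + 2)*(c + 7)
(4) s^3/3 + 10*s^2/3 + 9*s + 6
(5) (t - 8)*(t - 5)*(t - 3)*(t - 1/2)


(1) = w^3 - 2*w^2 - 19*w + 20
(2) = m^4 - 7*m^3 + 4*sqrt(2)*m^3 - 28*sqrt(2)*m^2 + 36*m + 144*sqrt(2)
(3) = c^4 + 5*c^3 - 19*c^2 - 29*c + 42
(4) = (s/3 + 1)*(s + 1)*(s + 6)
(5) = t^4 - 33*t^3/2 + 87*t^2 - 319*t/2 + 60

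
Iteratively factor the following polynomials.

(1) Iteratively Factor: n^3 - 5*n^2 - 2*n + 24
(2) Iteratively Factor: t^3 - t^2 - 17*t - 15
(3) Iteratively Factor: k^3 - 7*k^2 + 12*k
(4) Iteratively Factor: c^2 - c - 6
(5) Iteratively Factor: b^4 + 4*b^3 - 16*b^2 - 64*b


(1) = (n - 4)*(n^2 - n - 6) = (n - 4)*(n + 2)*(n - 3)
(2) = (t + 1)*(t^2 - 2*t - 15) = (t - 5)*(t + 1)*(t + 3)
(3) = (k)*(k^2 - 7*k + 12) = k*(k - 3)*(k - 4)
(4) = (c + 2)*(c - 3)
(5) = (b + 4)*(b^3 - 16*b) = (b + 4)^2*(b^2 - 4*b) = (b - 4)*(b + 4)^2*(b)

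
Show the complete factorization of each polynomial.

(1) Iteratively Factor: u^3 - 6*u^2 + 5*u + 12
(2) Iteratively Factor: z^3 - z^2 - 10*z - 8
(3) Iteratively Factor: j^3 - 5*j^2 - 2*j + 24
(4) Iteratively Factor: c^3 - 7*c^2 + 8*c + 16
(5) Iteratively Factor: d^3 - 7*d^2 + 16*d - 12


(1) = (u + 1)*(u^2 - 7*u + 12) = (u - 4)*(u + 1)*(u - 3)
(2) = (z - 4)*(z^2 + 3*z + 2) = (z - 4)*(z + 1)*(z + 2)
(3) = (j - 3)*(j^2 - 2*j - 8) = (j - 4)*(j - 3)*(j + 2)
(4) = (c + 1)*(c^2 - 8*c + 16) = (c - 4)*(c + 1)*(c - 4)
(5) = (d - 3)*(d^2 - 4*d + 4) = (d - 3)*(d - 2)*(d - 2)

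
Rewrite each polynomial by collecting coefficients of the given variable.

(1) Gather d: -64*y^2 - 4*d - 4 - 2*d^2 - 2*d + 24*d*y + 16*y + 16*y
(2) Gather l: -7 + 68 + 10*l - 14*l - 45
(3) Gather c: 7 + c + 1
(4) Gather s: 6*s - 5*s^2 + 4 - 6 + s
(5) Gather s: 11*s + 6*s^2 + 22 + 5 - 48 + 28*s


(1) = -2*d^2 + d*(24*y - 6) - 64*y^2 + 32*y - 4
(2) = 16 - 4*l
(3) = c + 8
(4) = -5*s^2 + 7*s - 2
(5) = 6*s^2 + 39*s - 21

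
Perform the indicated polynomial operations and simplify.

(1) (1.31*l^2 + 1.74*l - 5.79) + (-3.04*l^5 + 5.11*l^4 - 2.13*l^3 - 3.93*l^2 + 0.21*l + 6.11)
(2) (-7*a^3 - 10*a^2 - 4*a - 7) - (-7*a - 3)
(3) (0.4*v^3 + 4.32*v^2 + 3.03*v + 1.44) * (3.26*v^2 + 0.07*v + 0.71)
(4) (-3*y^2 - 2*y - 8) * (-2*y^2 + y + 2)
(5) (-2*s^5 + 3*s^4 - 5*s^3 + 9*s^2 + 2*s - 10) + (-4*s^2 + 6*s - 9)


(1) = -3.04*l^5 + 5.11*l^4 - 2.13*l^3 - 2.62*l^2 + 1.95*l + 0.32
(2) = -7*a^3 - 10*a^2 + 3*a - 4
(3) = 1.304*v^5 + 14.1112*v^4 + 10.4642*v^3 + 7.9737*v^2 + 2.2521*v + 1.0224
(4) = 6*y^4 + y^3 + 8*y^2 - 12*y - 16
(5) = -2*s^5 + 3*s^4 - 5*s^3 + 5*s^2 + 8*s - 19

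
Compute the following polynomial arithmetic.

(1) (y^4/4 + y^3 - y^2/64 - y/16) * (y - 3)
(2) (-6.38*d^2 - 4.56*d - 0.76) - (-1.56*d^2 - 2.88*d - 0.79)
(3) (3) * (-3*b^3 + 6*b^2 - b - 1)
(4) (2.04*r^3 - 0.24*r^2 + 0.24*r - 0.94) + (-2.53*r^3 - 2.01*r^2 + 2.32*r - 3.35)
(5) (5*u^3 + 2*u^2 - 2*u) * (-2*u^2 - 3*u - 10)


(1) = y^5/4 + y^4/4 - 193*y^3/64 - y^2/64 + 3*y/16
(2) = -4.82*d^2 - 1.68*d + 0.03
(3) = -9*b^3 + 18*b^2 - 3*b - 3
(4) = -0.49*r^3 - 2.25*r^2 + 2.56*r - 4.29
(5) = -10*u^5 - 19*u^4 - 52*u^3 - 14*u^2 + 20*u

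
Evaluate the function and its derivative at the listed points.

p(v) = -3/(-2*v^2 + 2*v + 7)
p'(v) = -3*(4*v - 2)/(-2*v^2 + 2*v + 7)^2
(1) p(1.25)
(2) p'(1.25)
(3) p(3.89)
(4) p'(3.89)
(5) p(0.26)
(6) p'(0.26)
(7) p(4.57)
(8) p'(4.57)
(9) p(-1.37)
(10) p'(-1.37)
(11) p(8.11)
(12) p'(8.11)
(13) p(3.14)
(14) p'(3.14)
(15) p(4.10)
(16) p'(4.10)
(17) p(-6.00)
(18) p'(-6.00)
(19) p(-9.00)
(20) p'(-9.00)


(1) = -0.47
(2) = -0.22
(3) = 0.19
(4) = -0.17
(5) = -0.41
(6) = 0.05
(7) = 0.12
(8) = -0.07
(9) = -5.93
(10) = 87.57
(11) = 0.03
(12) = -0.01
(13) = 0.47
(14) = -0.76
(15) = 0.16
(16) = -0.13
(17) = 0.04
(18) = 0.01
(19) = 0.02
(20) = 0.00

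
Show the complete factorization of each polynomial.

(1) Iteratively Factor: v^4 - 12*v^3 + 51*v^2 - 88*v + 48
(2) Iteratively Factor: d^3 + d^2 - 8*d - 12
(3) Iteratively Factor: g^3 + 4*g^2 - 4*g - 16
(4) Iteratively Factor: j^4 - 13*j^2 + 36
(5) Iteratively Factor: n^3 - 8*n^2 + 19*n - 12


(1) = (v - 4)*(v^3 - 8*v^2 + 19*v - 12) = (v - 4)^2*(v^2 - 4*v + 3) = (v - 4)^2*(v - 1)*(v - 3)
(2) = (d + 2)*(d^2 - d - 6) = (d + 2)^2*(d - 3)
(3) = (g + 4)*(g^2 - 4) = (g + 2)*(g + 4)*(g - 2)
(4) = (j + 2)*(j^3 - 2*j^2 - 9*j + 18) = (j - 3)*(j + 2)*(j^2 + j - 6) = (j - 3)*(j + 2)*(j + 3)*(j - 2)
(5) = (n - 3)*(n^2 - 5*n + 4) = (n - 4)*(n - 3)*(n - 1)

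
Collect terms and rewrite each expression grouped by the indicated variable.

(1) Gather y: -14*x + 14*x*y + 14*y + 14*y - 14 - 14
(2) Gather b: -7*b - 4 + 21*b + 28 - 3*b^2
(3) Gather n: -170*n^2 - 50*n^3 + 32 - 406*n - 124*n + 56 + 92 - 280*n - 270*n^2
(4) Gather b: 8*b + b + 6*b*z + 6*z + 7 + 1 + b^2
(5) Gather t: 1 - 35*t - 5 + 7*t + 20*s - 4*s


(1) = -14*x + y*(14*x + 28) - 28
(2) = -3*b^2 + 14*b + 24
(3) = -50*n^3 - 440*n^2 - 810*n + 180
(4) = b^2 + b*(6*z + 9) + 6*z + 8
(5) = 16*s - 28*t - 4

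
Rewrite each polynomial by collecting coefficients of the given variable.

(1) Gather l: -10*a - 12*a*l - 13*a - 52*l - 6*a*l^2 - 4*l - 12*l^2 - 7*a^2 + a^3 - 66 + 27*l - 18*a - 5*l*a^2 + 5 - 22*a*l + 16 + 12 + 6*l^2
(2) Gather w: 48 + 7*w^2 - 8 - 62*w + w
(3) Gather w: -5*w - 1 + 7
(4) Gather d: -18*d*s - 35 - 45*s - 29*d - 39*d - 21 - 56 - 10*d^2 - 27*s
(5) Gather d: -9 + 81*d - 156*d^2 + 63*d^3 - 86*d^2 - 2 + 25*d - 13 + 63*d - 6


(1) = a^3 - 7*a^2 - 41*a + l^2*(-6*a - 6) + l*(-5*a^2 - 34*a - 29) - 33
(2) = 7*w^2 - 61*w + 40
(3) = 6 - 5*w
(4) = -10*d^2 + d*(-18*s - 68) - 72*s - 112
(5) = 63*d^3 - 242*d^2 + 169*d - 30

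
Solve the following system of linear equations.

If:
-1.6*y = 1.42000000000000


Then:
y = -0.89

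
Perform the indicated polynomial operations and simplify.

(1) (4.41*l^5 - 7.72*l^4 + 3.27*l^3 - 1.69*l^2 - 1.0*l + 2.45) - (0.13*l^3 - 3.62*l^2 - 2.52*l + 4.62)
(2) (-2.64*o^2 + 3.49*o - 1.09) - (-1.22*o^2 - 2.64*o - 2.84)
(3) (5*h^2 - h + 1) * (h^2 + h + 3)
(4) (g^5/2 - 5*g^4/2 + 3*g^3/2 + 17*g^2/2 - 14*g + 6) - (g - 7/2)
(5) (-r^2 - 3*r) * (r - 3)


(1) = 4.41*l^5 - 7.72*l^4 + 3.14*l^3 + 1.93*l^2 + 1.52*l - 2.17
(2) = -1.42*o^2 + 6.13*o + 1.75
(3) = 5*h^4 + 4*h^3 + 15*h^2 - 2*h + 3
(4) = g^5/2 - 5*g^4/2 + 3*g^3/2 + 17*g^2/2 - 15*g + 19/2
(5) = -r^3 + 9*r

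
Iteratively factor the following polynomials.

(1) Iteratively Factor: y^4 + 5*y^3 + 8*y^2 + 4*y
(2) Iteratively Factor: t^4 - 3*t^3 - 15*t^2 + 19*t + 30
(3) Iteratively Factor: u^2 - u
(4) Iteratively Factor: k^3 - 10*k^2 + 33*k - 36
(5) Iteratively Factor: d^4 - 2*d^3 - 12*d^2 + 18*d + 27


(1) = (y)*(y^3 + 5*y^2 + 8*y + 4) = y*(y + 2)*(y^2 + 3*y + 2) = y*(y + 1)*(y + 2)*(y + 2)
(2) = (t + 1)*(t^3 - 4*t^2 - 11*t + 30) = (t - 2)*(t + 1)*(t^2 - 2*t - 15) = (t - 2)*(t + 1)*(t + 3)*(t - 5)
(3) = (u - 1)*(u)
(4) = (k - 3)*(k^2 - 7*k + 12) = (k - 4)*(k - 3)*(k - 3)
(5) = (d + 3)*(d^3 - 5*d^2 + 3*d + 9) = (d - 3)*(d + 3)*(d^2 - 2*d - 3) = (d - 3)^2*(d + 3)*(d + 1)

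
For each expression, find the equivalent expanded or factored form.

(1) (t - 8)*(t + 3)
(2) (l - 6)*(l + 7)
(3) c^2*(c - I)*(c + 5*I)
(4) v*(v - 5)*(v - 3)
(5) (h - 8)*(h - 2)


(1) = t^2 - 5*t - 24
(2) = l^2 + l - 42
(3) = c^4 + 4*I*c^3 + 5*c^2
(4) = v^3 - 8*v^2 + 15*v
(5) = h^2 - 10*h + 16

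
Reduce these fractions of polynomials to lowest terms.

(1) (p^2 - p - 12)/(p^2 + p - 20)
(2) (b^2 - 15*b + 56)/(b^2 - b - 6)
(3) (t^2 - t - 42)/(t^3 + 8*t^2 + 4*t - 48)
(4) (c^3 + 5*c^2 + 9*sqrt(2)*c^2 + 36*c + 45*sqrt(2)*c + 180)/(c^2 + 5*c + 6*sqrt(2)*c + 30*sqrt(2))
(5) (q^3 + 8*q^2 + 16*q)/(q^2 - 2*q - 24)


(1) = (p + 3)/(p + 5)
(2) = (b^2 - 15*b + 56)/(b^2 - b - 6)
(3) = (t - 7)/(t^2 + 2*t - 8)
(4) = c + 3*sqrt(2)
(5) = (q^2 + 4*q)/(q - 6)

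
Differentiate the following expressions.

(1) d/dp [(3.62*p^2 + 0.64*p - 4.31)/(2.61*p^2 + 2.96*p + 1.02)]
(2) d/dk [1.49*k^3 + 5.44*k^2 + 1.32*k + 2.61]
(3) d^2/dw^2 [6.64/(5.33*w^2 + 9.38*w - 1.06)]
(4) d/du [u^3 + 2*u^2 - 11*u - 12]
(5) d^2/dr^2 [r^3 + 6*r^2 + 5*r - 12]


(1) = (9.0448*p^2 + 29.883*p + 13.4104)/(6.8121*p^4 + 15.4512*p^3 + 14.086*p^2 + 6.0384*p + 1.0404)
(2) = 4.47*k^2 + 10.88*k + 1.32
(3) = (-377.270192*w^2 - 663.938912*w + 6.64*(10.66*w + 9.38)*(21.32*w + 18.76) + 75.029344)/(5.33*w^2 + 9.38*w - 1.06)^3
(4) = 3*u^2 + 4*u - 11
(5) = 6*r + 12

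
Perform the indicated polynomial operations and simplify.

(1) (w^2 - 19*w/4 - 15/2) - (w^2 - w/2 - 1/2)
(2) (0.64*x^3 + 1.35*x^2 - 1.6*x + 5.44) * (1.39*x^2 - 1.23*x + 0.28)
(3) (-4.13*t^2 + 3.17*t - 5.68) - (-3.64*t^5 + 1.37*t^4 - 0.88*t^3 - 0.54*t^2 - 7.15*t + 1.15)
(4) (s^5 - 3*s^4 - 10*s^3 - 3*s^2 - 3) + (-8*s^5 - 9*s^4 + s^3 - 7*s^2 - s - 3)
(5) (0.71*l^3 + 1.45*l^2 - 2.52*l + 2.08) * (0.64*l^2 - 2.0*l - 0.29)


(1) = -17*w/4 - 7
(2) = 0.8896*x^5 + 1.0893*x^4 - 3.7053*x^3 + 9.9076*x^2 - 7.1392*x + 1.5232
(3) = 3.64*t^5 - 1.37*t^4 + 0.88*t^3 - 3.59*t^2 + 10.32*t - 6.83
(4) = -7*s^5 - 12*s^4 - 9*s^3 - 10*s^2 - s - 6
(5) = 0.4544*l^5 - 0.492*l^4 - 4.7187*l^3 + 5.9507*l^2 - 3.4292*l - 0.6032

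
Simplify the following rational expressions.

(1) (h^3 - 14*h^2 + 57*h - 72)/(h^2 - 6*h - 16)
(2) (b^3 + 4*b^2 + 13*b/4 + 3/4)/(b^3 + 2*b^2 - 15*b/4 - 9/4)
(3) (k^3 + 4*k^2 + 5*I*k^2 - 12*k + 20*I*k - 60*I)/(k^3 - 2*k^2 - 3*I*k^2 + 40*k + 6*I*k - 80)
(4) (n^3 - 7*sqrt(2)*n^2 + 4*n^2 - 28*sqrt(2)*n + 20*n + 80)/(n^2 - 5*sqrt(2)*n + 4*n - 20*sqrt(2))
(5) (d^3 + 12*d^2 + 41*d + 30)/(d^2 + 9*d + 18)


(1) = (h^2 - 6*h + 9)/(h + 2)
(2) = (2*b + 1)/(2*b - 3)
(3) = (k + 6)/(k - 8*I)
(4) = n - 2*sqrt(2)
(5) = (d^2 + 6*d + 5)/(d + 3)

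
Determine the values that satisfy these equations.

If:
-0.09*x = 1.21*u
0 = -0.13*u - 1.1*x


Then:
u = 0.00
x = 0.00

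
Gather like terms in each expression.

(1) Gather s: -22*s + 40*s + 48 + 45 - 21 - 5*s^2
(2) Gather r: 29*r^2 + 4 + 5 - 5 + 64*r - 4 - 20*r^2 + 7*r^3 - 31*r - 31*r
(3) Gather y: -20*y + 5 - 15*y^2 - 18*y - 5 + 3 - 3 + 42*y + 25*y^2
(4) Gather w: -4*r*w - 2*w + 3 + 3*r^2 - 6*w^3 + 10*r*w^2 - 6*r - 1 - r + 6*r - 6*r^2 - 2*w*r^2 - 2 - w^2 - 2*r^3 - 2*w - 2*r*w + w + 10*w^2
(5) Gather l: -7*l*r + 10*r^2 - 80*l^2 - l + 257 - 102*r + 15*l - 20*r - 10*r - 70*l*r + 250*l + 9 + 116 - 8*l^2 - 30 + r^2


(1) = -5*s^2 + 18*s + 72
(2) = 7*r^3 + 9*r^2 + 2*r
(3) = 10*y^2 + 4*y
(4) = -2*r^3 - 3*r^2 - r - 6*w^3 + w^2*(10*r + 9) + w*(-2*r^2 - 6*r - 3)
(5) = -88*l^2 + l*(264 - 77*r) + 11*r^2 - 132*r + 352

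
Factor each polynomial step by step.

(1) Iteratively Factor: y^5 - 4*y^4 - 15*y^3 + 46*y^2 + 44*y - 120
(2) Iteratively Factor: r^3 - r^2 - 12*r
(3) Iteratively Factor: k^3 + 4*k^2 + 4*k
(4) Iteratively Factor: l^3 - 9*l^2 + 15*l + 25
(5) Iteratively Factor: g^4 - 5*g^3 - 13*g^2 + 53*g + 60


(1) = (y + 2)*(y^4 - 6*y^3 - 3*y^2 + 52*y - 60) = (y - 2)*(y + 2)*(y^3 - 4*y^2 - 11*y + 30) = (y - 5)*(y - 2)*(y + 2)*(y^2 + y - 6) = (y - 5)*(y - 2)^2*(y + 2)*(y + 3)
(2) = (r + 3)*(r^2 - 4*r) = (r - 4)*(r + 3)*(r)
(3) = (k)*(k^2 + 4*k + 4) = k*(k + 2)*(k + 2)
(4) = (l - 5)*(l^2 - 4*l - 5) = (l - 5)^2*(l + 1)
(5) = (g + 3)*(g^3 - 8*g^2 + 11*g + 20) = (g - 5)*(g + 3)*(g^2 - 3*g - 4) = (g - 5)*(g - 4)*(g + 3)*(g + 1)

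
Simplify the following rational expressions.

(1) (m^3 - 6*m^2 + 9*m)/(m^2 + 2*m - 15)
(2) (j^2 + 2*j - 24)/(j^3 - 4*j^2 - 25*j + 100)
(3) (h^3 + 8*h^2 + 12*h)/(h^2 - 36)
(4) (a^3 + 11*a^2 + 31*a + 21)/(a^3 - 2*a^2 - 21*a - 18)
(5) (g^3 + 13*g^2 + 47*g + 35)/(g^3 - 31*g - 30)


(1) = (m^2 - 3*m)/(m + 5)
(2) = (j + 6)/(j^2 - 25)
(3) = (h^2 + 2*h)/(h - 6)
(4) = (a + 7)/(a - 6)
(5) = (g + 7)/(g - 6)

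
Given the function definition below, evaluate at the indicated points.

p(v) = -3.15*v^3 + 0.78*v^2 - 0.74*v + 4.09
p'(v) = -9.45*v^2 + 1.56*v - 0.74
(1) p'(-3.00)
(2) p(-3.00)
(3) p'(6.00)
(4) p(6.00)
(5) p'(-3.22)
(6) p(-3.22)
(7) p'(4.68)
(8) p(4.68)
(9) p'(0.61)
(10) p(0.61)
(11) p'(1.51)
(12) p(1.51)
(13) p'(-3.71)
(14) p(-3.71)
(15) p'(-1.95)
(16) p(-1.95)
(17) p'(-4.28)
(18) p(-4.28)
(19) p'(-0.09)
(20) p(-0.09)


(1) = -90.47
(2) = 98.38
(3) = -331.58
(4) = -652.67
(5) = -103.74
(6) = 119.73
(7) = -200.42
(8) = -305.17
(9) = -3.30
(10) = 3.21
(11) = -19.93
(12) = -6.09
(13) = -136.60
(14) = 178.43
(15) = -39.72
(16) = 31.86
(17) = -180.53
(18) = 268.51
(19) = -0.96
(20) = 4.17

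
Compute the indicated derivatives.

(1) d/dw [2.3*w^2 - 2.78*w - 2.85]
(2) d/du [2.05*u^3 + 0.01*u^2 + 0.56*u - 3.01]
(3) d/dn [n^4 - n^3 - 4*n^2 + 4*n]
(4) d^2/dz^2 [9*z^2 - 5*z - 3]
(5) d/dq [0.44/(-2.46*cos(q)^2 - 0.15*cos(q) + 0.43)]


(1) = 4.6*w - 2.78
(2) = 6.15*u^2 + 0.02*u + 0.56
(3) = 4*n^3 - 3*n^2 - 8*n + 4
(4) = 18
(5) = -(2.1648*cos(q) + 0.066)*sin(q)/(2.46*cos(q)^2 + 0.15*cos(q) - 0.43)^2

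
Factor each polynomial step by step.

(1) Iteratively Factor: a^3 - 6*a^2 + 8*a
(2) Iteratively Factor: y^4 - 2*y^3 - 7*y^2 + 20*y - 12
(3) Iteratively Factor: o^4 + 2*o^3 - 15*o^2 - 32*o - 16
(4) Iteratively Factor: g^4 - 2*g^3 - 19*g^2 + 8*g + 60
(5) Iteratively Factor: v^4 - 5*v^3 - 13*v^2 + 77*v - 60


(1) = (a - 4)*(a^2 - 2*a) = a*(a - 4)*(a - 2)
(2) = (y - 2)*(y^3 - 7*y + 6) = (y - 2)*(y + 3)*(y^2 - 3*y + 2) = (y - 2)^2*(y + 3)*(y - 1)
(3) = (o - 4)*(o^3 + 6*o^2 + 9*o + 4) = (o - 4)*(o + 4)*(o^2 + 2*o + 1) = (o - 4)*(o + 1)*(o + 4)*(o + 1)
(4) = (g - 5)*(g^3 + 3*g^2 - 4*g - 12) = (g - 5)*(g + 2)*(g^2 + g - 6) = (g - 5)*(g + 2)*(g + 3)*(g - 2)
(5) = (v + 4)*(v^3 - 9*v^2 + 23*v - 15) = (v - 3)*(v + 4)*(v^2 - 6*v + 5) = (v - 5)*(v - 3)*(v + 4)*(v - 1)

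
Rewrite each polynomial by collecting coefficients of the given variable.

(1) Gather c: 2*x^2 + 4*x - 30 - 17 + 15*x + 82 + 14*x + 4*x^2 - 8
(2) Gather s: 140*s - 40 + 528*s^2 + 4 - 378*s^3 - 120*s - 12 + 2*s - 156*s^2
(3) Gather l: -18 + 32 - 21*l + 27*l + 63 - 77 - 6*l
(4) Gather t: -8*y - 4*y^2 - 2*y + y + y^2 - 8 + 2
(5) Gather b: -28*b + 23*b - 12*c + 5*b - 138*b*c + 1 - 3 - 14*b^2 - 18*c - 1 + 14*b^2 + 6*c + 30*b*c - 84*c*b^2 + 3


(1) = 6*x^2 + 33*x + 27
(2) = -378*s^3 + 372*s^2 + 22*s - 48
(3) = 0
(4) = -3*y^2 - 9*y - 6
(5) = -84*b^2*c - 108*b*c - 24*c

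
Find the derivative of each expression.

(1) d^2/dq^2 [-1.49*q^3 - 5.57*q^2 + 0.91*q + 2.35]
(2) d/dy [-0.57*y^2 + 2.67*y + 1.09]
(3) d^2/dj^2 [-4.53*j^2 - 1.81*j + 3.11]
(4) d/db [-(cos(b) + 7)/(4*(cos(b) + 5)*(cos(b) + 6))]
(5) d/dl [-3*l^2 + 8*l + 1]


(1) = -8.94*q - 11.14
(2) = 2.67 - 1.14*y
(3) = -9.06000000000000
(4) = (sin(b)^2 - 14*cos(b) - 48)*sin(b)/(4*(cos(b) + 5)^2*(cos(b) + 6)^2)
(5) = 8 - 6*l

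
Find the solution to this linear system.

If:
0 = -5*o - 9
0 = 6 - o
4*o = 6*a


Then:
No Solution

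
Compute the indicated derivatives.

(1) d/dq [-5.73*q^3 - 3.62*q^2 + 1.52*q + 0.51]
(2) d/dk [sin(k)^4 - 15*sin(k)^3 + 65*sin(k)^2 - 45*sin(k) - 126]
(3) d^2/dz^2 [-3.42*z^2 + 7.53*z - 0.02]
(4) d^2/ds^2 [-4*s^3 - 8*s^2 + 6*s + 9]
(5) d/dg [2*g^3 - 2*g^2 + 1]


(1) = -17.19*q^2 - 7.24*q + 1.52
(2) = (4*sin(k)^3 - 45*sin(k)^2 + 130*sin(k) - 45)*cos(k)
(3) = -6.84000000000000
(4) = -24*s - 16
(5) = 2*g*(3*g - 2)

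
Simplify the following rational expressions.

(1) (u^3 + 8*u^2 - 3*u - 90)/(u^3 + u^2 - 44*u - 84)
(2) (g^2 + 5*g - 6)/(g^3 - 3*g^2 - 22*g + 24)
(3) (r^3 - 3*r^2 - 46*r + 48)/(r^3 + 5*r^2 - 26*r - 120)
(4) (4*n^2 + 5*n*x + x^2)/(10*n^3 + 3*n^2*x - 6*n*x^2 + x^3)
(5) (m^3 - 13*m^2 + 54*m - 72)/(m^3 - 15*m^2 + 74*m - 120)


(1) = (u^2 + 2*u - 15)/(u^2 - 5*u - 14)
(2) = (g + 6)/(g^2 - 2*g - 24)
(3) = (r^2 - 9*r + 8)/(r^2 - r - 20)
(4) = (4*n + x)/(10*n^2 - 7*n*x + x^2)
(5) = (m - 3)/(m - 5)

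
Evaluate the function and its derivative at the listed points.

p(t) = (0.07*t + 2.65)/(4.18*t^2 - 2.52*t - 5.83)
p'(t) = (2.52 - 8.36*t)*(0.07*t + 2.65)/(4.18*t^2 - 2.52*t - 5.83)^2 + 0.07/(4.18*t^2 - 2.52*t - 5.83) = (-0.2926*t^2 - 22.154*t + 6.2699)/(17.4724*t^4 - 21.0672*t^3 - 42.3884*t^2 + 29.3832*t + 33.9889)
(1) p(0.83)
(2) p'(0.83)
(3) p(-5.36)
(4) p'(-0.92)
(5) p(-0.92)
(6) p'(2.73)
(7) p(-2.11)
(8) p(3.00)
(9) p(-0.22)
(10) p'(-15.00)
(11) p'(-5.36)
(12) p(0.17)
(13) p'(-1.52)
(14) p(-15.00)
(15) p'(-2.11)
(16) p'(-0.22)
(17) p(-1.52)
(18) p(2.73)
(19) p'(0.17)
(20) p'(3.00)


(1) = -0.54
(2) = -0.48
(3) = 0.02
(4) = 38022.56
(5) = 98.12
(6) = -0.17
(7) = 0.14
(8) = 0.12
(9) = -0.52
(10) = 0.00
(11) = 0.01
(12) = -0.43
(13) = 0.67
(14) = 0.00
(15) = 0.16
(16) = 0.43
(17) = 0.33
(18) = 0.15
(19) = 0.07
(20) = -0.11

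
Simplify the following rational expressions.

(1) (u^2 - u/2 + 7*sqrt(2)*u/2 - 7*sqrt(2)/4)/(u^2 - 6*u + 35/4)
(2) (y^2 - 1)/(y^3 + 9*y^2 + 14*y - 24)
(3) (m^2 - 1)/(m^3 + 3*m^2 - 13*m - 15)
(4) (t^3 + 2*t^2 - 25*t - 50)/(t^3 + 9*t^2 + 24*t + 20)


(1) = (16*u^2 + u*(-8 + 56*sqrt(2)) - 28*sqrt(2))/(16*u^2 - 96*u + 140)
(2) = (y + 1)/(y^2 + 10*y + 24)
(3) = (m - 1)/(m^2 + 2*m - 15)
(4) = (t - 5)/(t + 2)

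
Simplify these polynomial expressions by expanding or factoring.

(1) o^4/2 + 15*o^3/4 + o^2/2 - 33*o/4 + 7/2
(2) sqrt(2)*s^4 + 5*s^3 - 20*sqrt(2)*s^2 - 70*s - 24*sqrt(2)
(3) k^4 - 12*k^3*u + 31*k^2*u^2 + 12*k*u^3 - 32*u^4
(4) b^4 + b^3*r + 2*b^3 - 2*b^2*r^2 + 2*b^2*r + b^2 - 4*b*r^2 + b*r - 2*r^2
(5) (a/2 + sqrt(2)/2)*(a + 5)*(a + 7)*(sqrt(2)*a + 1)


(1) = (o/2 + 1)*(o - 1)*(o - 1/2)*(o + 7)
(2) = (s - 3*sqrt(2))*(s + sqrt(2))*(s + 4*sqrt(2))*(sqrt(2)*s + 1)
(3) = (k - 8*u)*(k - 4*u)*(k - u)*(k + u)
(4) = (b + 1)^2*(b - r)*(b + 2*r)
(5) = sqrt(2)*a^4/2 + 3*a^3/2 + 6*sqrt(2)*a^3 + 18*a^2 + 18*sqrt(2)*a^2 + 6*sqrt(2)*a + 105*a/2 + 35*sqrt(2)/2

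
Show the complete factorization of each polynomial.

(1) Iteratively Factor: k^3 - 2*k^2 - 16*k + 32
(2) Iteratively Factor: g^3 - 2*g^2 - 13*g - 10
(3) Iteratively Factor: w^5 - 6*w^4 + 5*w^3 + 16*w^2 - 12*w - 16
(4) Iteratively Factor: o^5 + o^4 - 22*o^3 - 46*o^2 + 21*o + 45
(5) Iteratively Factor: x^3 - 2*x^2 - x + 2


(1) = (k - 4)*(k^2 + 2*k - 8) = (k - 4)*(k + 4)*(k - 2)
(2) = (g + 2)*(g^2 - 4*g - 5) = (g - 5)*(g + 2)*(g + 1)
(3) = (w - 2)*(w^4 - 4*w^3 - 3*w^2 + 10*w + 8) = (w - 4)*(w - 2)*(w^3 - 3*w - 2) = (w - 4)*(w - 2)*(w + 1)*(w^2 - w - 2) = (w - 4)*(w - 2)^2*(w + 1)*(w + 1)
(4) = (o + 1)*(o^4 - 22*o^2 - 24*o + 45) = (o + 1)*(o + 3)*(o^3 - 3*o^2 - 13*o + 15) = (o + 1)*(o + 3)^2*(o^2 - 6*o + 5) = (o - 1)*(o + 1)*(o + 3)^2*(o - 5)
(5) = (x - 2)*(x^2 - 1) = (x - 2)*(x - 1)*(x + 1)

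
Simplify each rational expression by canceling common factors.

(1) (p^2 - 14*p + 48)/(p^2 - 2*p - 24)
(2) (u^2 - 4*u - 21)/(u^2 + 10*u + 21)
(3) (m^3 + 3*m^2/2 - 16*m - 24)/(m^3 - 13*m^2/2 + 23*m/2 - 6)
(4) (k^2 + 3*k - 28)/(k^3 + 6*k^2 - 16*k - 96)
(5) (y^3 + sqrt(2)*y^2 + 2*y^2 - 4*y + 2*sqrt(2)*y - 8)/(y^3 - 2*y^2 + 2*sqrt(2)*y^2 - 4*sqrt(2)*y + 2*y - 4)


(1) = (p - 8)/(p + 4)
(2) = (u - 7)/(u + 7)
(3) = (2*m^2 + 11*m + 12)/(2*m^2 - 5*m + 3)
(4) = (k + 7)/(k^2 + 10*k + 24)
(5) = (y^3 + y^2*(sqrt(2) + 2) + y*(-4 + 2*sqrt(2)) - 8)/(y^3 + y^2*(-2 + 2*sqrt(2)) + y*(2 - 4*sqrt(2)) - 4)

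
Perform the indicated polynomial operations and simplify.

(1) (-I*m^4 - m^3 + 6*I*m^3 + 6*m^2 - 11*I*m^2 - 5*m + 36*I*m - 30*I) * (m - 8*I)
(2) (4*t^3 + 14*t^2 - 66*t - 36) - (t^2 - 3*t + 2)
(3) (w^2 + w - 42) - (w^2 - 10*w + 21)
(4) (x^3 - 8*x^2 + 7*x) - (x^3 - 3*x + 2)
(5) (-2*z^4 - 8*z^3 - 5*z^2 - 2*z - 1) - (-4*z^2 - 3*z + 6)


(1) = -I*m^5 - 9*m^4 + 6*I*m^4 + 54*m^3 - 3*I*m^3 - 93*m^2 - 12*I*m^2 + 288*m + 10*I*m - 240
(2) = 4*t^3 + 13*t^2 - 63*t - 38
(3) = 11*w - 63
(4) = -8*x^2 + 10*x - 2
(5) = -2*z^4 - 8*z^3 - z^2 + z - 7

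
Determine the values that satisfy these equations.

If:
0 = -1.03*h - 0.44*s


Then:
h = -0.427184466019417*s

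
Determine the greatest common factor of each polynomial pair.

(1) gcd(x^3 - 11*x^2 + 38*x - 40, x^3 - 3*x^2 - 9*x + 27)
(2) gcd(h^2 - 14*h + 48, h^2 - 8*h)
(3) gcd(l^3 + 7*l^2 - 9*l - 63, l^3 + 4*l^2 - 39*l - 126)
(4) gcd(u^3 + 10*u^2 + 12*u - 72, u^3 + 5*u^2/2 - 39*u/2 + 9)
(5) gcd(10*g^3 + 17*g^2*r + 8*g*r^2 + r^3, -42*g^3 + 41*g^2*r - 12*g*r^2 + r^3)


(1) = 1
(2) = h - 8
(3) = l^2 + 10*l + 21
(4) = u + 6
(5) = gcd((g + r)*(2*g + r)*(5*g + r), (-7*g + r)*(-3*g + r)*(-2*g + r)) = 1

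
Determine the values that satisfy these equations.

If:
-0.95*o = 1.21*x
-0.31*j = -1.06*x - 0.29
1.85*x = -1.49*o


Then:
j = 0.94
o = 0.00
x = 0.00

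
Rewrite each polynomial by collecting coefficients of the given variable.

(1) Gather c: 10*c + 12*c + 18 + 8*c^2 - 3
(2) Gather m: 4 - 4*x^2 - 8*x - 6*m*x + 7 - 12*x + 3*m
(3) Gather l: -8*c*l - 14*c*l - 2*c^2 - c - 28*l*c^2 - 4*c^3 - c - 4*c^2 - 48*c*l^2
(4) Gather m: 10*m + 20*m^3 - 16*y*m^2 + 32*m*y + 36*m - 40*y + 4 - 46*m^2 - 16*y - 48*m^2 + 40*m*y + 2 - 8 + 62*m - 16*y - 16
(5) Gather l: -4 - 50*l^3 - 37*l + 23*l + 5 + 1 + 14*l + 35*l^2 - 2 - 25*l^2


(1) = 8*c^2 + 22*c + 15
(2) = m*(3 - 6*x) - 4*x^2 - 20*x + 11
(3) = -4*c^3 - 6*c^2 - 48*c*l^2 - 2*c + l*(-28*c^2 - 22*c)
(4) = 20*m^3 + m^2*(-16*y - 94) + m*(72*y + 108) - 72*y - 18
(5) = -50*l^3 + 10*l^2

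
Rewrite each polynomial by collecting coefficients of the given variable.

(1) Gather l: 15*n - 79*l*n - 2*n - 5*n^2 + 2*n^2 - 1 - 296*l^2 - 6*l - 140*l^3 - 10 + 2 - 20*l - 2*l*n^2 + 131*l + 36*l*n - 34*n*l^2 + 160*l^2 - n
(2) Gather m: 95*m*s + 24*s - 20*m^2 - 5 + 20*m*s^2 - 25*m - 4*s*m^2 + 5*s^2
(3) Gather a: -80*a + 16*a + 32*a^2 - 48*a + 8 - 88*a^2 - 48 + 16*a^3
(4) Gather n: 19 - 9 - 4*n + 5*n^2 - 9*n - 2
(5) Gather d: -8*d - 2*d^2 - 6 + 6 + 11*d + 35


(1) = -140*l^3 + l^2*(-34*n - 136) + l*(-2*n^2 - 43*n + 105) - 3*n^2 + 12*n - 9
(2) = m^2*(-4*s - 20) + m*(20*s^2 + 95*s - 25) + 5*s^2 + 24*s - 5
(3) = 16*a^3 - 56*a^2 - 112*a - 40
(4) = 5*n^2 - 13*n + 8
(5) = -2*d^2 + 3*d + 35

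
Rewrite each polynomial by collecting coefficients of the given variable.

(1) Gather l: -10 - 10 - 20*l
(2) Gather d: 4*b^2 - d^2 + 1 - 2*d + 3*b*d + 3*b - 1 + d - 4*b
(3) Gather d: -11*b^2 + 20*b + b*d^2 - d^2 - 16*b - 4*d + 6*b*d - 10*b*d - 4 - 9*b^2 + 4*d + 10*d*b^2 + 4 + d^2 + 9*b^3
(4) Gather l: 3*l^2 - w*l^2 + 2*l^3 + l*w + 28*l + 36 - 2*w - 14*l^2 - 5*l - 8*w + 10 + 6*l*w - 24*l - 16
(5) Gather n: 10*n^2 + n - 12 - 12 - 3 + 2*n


(1) = -20*l - 20
(2) = 4*b^2 - b - d^2 + d*(3*b - 1)
(3) = 9*b^3 - 20*b^2 + b*d^2 + 4*b + d*(10*b^2 - 4*b)
(4) = 2*l^3 + l^2*(-w - 11) + l*(7*w - 1) - 10*w + 30
(5) = 10*n^2 + 3*n - 27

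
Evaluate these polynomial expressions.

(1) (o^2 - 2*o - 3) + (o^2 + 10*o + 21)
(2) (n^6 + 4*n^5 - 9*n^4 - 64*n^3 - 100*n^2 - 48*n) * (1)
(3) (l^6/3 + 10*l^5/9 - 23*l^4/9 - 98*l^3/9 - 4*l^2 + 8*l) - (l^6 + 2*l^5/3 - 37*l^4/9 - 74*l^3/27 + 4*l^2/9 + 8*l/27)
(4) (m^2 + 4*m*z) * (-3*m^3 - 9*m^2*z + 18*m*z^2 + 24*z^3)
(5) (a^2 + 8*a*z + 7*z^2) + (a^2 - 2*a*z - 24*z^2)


(1) = 2*o^2 + 8*o + 18
(2) = n^6 + 4*n^5 - 9*n^4 - 64*n^3 - 100*n^2 - 48*n
(3) = -2*l^6/3 + 4*l^5/9 + 14*l^4/9 - 220*l^3/27 - 40*l^2/9 + 208*l/27
(4) = -3*m^5 - 21*m^4*z - 18*m^3*z^2 + 96*m^2*z^3 + 96*m*z^4
(5) = 2*a^2 + 6*a*z - 17*z^2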